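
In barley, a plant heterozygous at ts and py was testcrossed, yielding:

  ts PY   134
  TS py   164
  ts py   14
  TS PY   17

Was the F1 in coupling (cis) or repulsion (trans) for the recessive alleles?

The two most frequent classes are TS py (164) and ts PY (134); these are the parental (non-recombinant) types.
So the F1 carried TS py on one chromosome and ts PY on the other — the recessive alleles are on opposite chromosomes (trans / repulsion).

trans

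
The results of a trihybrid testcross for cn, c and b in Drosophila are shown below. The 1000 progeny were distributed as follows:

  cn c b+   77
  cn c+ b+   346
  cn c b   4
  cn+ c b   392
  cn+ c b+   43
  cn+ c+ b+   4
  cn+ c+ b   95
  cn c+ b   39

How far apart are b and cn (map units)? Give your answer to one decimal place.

The two most frequent reciprocal classes, cn+ c b and cn c+ b+, are the parental types, so the F1 was cn+ c b / cn c+ b+.
The two rarest classes, cn c b and cn+ c+ b+, are the double crossovers. Comparing them with the parentals, only the cn allele has switched, so cn is the middle locus and the order is b – cn – c.
Crossovers in the b–cn interval produce the single-crossover classes cn+ c b+ and cn c+ b (43 + 39 = 82) plus the double crossovers (8).
RF(b–cn) = (82 + 8) / 1000 = 90/1000 = 0.0900 → 9.0 map units.

9.0 map units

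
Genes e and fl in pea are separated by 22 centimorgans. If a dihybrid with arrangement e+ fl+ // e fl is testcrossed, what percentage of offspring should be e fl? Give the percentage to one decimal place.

39.0%

A map distance of 22 centimorgans corresponds to a recombination frequency of 0.220.
The F1 is e+ fl+ / e fl, so e fl is a parental gamete class with expected frequency (1 − r)/2 = 0.780/2 = 0.3900.
That is 0.3900 = 39.0% of the progeny.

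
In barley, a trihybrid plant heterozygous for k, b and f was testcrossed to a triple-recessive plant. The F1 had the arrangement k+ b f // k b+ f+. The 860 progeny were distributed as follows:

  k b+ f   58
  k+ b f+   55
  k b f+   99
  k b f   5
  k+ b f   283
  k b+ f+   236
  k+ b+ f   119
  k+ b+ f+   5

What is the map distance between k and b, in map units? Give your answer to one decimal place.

The two rarest classes, k b f and k+ b+ f+, are the double crossovers. Comparing them with the parentals, only the k allele has switched, so k is the middle locus and the order is f – k – b.
Crossovers in the k–b interval produce the single-crossover classes k+ b+ f and k b f+ (119 + 99 = 218) plus the double crossovers (10).
RF(k–b) = (218 + 10) / 860 = 228/860 = 0.2651 → 26.5 map units.

26.5 map units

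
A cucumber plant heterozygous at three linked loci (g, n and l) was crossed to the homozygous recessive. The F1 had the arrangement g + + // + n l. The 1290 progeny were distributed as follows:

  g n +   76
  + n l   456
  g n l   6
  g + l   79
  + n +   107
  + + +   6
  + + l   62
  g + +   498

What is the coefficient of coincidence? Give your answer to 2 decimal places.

0.52

The two rarest classes, + + + and g n l, are the double crossovers. Comparing them with the parentals, only the g allele has switched, so g is the middle locus and the order is l – g – n.
l–g: (186 + 12)/1290 = 0.1535; g–n: (138 + 12)/1290 = 0.1163.
Expected DCO frequency = 0.1535 × 0.1163 ≈ 0.01785; observed = 12/1290 ≈ 0.00930.
Coefficient of coincidence = 0.00930/0.01785 ≈ 0.52.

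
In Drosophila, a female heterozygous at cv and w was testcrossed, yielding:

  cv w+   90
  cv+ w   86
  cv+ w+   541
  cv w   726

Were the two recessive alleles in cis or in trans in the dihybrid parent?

cis

The two most frequent classes are cv+ w+ (541) and cv w (726); these are the parental (non-recombinant) types.
So the F1 carried cv+ w+ on one chromosome and cv w on the other — the recessive alleles are on the same chromosome (cis / coupling).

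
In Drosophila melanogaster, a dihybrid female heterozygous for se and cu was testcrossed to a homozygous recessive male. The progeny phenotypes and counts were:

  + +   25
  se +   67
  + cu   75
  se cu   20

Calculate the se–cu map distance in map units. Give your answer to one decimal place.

24.1 map units

The two most frequent classes, + cu (75) and se + (67), are the parental types, so the F1 was + cu / se +.
The recombinant classes are + + and se cu: 25 + 20 = 45.
Recombination frequency = 45/187 = 0.2406 ≈ 24.1%, i.e. 24.1 map units.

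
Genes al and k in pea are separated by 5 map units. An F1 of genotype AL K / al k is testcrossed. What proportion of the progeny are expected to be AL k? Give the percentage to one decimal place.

2.5%

A map distance of 5 map units corresponds to a recombination frequency of 0.050.
The F1 is AL K / al k, so AL k is a recombinant gamete class with expected frequency r/2 = 0.050/2 = 0.0250.
That is 0.0250 = 2.5% of the progeny.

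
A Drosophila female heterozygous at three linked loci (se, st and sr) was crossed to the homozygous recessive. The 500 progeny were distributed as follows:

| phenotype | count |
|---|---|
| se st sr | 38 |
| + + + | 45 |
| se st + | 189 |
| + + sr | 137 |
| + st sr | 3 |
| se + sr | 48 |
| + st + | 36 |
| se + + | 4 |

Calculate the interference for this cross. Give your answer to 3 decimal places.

The two most frequent reciprocal classes, se st + and + + sr, are the parental types, so the F1 was se st + / + + sr.
The two rarest classes, se + + and + st sr, are the double crossovers. Comparing them with the parentals, only the st allele has switched, so st is the middle locus and the order is se – st – sr.
se–st: (84 + 7)/500 = 0.1820; st–sr: (83 + 7)/500 = 0.1800.
Expected DCO frequency = 0.1820 × 0.1800 ≈ 0.03276; observed = 7/500 ≈ 0.01400.
Coefficient of coincidence = 0.01400/0.03276 ≈ 0.427; interference = 1 − 0.427 = 0.573.

0.573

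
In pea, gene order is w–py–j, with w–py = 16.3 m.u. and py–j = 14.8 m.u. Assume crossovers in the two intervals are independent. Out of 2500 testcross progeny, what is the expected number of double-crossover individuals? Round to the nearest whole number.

Map distances give recombination frequencies of 0.163 and 0.148 for the two intervals.
With no interference, expected double-crossover frequency = 0.163 × 0.148 = 0.02412.
Expected number = 0.02412 × 2500 = 60.31 ≈ 60.

60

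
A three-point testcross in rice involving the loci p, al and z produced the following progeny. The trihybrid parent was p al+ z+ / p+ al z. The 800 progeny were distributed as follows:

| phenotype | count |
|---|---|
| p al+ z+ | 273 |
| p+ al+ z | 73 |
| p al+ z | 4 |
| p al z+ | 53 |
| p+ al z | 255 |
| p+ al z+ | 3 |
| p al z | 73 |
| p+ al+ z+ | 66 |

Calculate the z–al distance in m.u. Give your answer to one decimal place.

The two rarest classes, p al+ z and p+ al z+, are the double crossovers. Comparing them with the parentals, only the z allele has switched, so z is the middle locus and the order is p – z – al.
Crossovers in the z–al interval produce the single-crossover classes p al z+ and p+ al+ z (53 + 73 = 126) plus the double crossovers (7).
RF(z–al) = (126 + 7) / 800 = 133/800 = 0.1663 → 16.6 m.u.

16.6 m.u.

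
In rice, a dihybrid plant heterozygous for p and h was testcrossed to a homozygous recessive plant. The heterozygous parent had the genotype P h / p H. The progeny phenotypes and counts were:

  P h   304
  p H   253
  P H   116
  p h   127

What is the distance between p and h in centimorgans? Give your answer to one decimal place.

The recombinant classes are P H and p h: 116 + 127 = 243.
Recombination frequency = 243/800 = 0.3038 ≈ 30.4%, i.e. 30.4 centimorgans.

30.4 centimorgans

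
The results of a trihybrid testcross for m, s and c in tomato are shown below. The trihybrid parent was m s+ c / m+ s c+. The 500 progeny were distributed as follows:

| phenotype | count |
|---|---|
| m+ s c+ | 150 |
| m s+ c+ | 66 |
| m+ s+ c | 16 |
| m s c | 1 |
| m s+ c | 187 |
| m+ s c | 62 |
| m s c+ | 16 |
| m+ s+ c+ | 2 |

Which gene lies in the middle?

s

The two rarest classes, m s c and m+ s+ c+, are the double crossovers. Comparing them with the parentals, only the s allele has switched, so s is the middle locus and the order is m – s – c.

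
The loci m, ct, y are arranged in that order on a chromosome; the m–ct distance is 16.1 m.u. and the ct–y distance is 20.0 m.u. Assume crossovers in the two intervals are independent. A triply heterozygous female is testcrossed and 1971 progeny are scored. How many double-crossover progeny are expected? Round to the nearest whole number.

Map distances give recombination frequencies of 0.161 and 0.200 for the two intervals.
With no interference, expected double-crossover frequency = 0.161 × 0.200 = 0.03220.
Expected number = 0.03220 × 1971 = 63.47 ≈ 63.

63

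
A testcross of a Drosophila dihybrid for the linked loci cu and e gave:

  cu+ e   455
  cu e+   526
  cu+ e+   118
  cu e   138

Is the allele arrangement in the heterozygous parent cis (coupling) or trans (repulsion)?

The two most frequent classes are cu+ e (455) and cu e+ (526); these are the parental (non-recombinant) types.
So the F1 carried cu+ e on one chromosome and cu e+ on the other — the recessive alleles are on opposite chromosomes (trans / repulsion).

trans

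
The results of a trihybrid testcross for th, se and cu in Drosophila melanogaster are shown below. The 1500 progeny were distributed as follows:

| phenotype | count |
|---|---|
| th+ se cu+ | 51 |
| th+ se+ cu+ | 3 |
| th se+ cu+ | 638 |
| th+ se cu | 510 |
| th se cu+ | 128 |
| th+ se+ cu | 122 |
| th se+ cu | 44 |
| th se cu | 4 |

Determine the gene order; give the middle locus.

th

The two most frequent reciprocal classes, th se+ cu+ and th+ se cu, are the parental types, so the F1 was th se+ cu+ / th+ se cu.
The two rarest classes, th+ se+ cu+ and th se cu, are the double crossovers. Comparing them with the parentals, only the th allele has switched, so th is the middle locus and the order is se – th – cu.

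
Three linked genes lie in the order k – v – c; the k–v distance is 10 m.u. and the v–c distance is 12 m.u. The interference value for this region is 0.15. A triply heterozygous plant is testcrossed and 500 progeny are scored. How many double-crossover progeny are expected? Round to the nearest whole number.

Map distances give recombination frequencies of 0.100 and 0.120 for the two intervals.
With interference 0.15 (so coincidence = 0.85), expected double-crossover frequency = 0.100 × 0.120 × 0.85 = 0.01020.
Expected number = 0.01020 × 500 = 5.10 ≈ 5.

5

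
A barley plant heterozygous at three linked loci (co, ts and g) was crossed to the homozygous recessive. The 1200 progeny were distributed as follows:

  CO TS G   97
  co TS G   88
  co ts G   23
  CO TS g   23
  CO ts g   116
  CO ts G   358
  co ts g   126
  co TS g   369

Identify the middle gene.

co

The two most frequent reciprocal classes, CO ts G and co TS g, are the parental types, so the F1 was CO ts G / co TS g.
The two rarest classes, co ts G and CO TS g, are the double crossovers. Comparing them with the parentals, only the co allele has switched, so co is the middle locus and the order is ts – co – g.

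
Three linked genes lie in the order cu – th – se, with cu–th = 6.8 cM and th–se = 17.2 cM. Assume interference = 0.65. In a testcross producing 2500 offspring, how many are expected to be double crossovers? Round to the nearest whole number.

Map distances give recombination frequencies of 0.068 and 0.172 for the two intervals.
With interference 0.65 (so coincidence = 0.35), expected double-crossover frequency = 0.068 × 0.172 × 0.35 = 0.00409.
Expected number = 0.00409 × 2500 = 10.23 ≈ 10.

10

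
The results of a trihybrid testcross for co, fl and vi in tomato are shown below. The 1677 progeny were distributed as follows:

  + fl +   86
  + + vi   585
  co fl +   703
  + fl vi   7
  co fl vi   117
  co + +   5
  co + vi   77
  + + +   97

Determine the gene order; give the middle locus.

The two most frequent reciprocal classes, co fl + and + + vi, are the parental types, so the F1 was co fl + / + + vi.
The two rarest classes, co + + and + fl vi, are the double crossovers. Comparing them with the parentals, only the fl allele has switched, so fl is the middle locus and the order is co – fl – vi.

fl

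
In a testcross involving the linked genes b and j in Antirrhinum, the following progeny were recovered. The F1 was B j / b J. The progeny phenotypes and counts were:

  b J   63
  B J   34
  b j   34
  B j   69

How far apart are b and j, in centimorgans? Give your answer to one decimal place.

The recombinant classes are B J and b j: 34 + 34 = 68.
Recombination frequency = 68/200 = 0.3400 ≈ 34.0%, i.e. 34.0 centimorgans.

34.0 centimorgans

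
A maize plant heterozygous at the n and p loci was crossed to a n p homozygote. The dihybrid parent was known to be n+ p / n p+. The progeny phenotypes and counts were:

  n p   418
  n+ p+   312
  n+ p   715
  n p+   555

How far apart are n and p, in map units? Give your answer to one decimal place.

The recombinant classes are n+ p+ and n p: 312 + 418 = 730.
Recombination frequency = 730/2000 = 0.3650 ≈ 36.5%, i.e. 36.5 map units.

36.5 map units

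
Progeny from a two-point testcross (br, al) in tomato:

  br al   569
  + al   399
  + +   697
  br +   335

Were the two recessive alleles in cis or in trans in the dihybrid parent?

The two most frequent classes are + + (697) and br al (569); these are the parental (non-recombinant) types.
So the F1 carried + + on one chromosome and br al on the other — the recessive alleles are on the same chromosome (cis / coupling).

cis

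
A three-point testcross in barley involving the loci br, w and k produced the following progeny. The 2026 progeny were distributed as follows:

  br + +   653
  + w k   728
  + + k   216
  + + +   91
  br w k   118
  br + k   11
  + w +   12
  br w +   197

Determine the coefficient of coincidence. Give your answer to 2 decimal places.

The two most frequent reciprocal classes, br + + and + w k, are the parental types, so the F1 was br + + / + w k.
The two rarest classes, br + k and + w +, are the double crossovers. Comparing them with the parentals, only the k allele has switched, so k is the middle locus and the order is br – k – w.
br–k: (209 + 23)/2026 = 0.1145; k–w: (413 + 23)/2026 = 0.2152.
Expected DCO frequency = 0.1145 × 0.2152 ≈ 0.02464; observed = 23/2026 ≈ 0.01135.
Coefficient of coincidence = 0.01135/0.02464 ≈ 0.46.

0.46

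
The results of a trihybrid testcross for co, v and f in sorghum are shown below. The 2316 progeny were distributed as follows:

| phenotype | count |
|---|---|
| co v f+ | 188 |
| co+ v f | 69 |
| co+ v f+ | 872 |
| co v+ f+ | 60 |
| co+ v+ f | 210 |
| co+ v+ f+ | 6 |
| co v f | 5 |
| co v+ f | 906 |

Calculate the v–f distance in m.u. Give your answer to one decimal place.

6.0 m.u.

The two most frequent reciprocal classes, co+ v f+ and co v+ f, are the parental types, so the F1 was co+ v f+ / co v+ f.
The two rarest classes, co+ v+ f+ and co v f, are the double crossovers. Comparing them with the parentals, only the v allele has switched, so v is the middle locus and the order is co – v – f.
Crossovers in the v–f interval produce the single-crossover classes co+ v f and co v+ f+ (69 + 60 = 129) plus the double crossovers (11).
RF(v–f) = (129 + 11) / 2316 = 140/2316 = 0.0604 → 6.0 m.u.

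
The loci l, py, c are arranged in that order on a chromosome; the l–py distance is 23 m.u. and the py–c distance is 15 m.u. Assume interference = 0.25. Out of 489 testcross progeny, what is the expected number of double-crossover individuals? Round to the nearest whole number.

13

Map distances give recombination frequencies of 0.230 and 0.150 for the two intervals.
With interference 0.25 (so coincidence = 0.75), expected double-crossover frequency = 0.230 × 0.150 × 0.75 = 0.02588.
Expected number = 0.02588 × 489 = 12.65 ≈ 13.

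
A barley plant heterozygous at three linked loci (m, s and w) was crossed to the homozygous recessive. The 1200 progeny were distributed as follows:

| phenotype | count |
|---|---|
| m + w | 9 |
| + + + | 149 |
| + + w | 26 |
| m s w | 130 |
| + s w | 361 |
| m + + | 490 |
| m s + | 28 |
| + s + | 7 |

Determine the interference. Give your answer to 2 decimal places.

0.07

The two most frequent reciprocal classes, + s w and m + +, are the parental types, so the F1 was + s w / m + +.
The two rarest classes, + s + and m + w, are the double crossovers. Comparing them with the parentals, only the w allele has switched, so w is the middle locus and the order is m – w – s.
m–w: (279 + 16)/1200 = 0.2458; w–s: (54 + 16)/1200 = 0.0583.
Expected DCO frequency = 0.2458 × 0.0583 ≈ 0.01433; observed = 16/1200 ≈ 0.01333.
Coefficient of coincidence = 0.01333/0.01433 ≈ 0.93; interference = 1 − 0.93 = 0.07.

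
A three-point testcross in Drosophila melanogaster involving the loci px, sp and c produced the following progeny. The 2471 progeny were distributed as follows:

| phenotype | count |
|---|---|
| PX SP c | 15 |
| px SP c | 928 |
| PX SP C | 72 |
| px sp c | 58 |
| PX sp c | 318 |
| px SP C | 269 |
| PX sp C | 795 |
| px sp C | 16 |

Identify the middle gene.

px

The two most frequent reciprocal classes, PX sp C and px SP c, are the parental types, so the F1 was PX sp C / px SP c.
The two rarest classes, px sp C and PX SP c, are the double crossovers. Comparing them with the parentals, only the px allele has switched, so px is the middle locus and the order is sp – px – c.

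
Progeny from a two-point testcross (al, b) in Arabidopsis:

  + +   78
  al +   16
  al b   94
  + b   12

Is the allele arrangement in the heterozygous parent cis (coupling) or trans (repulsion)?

The two most frequent classes are + + (78) and al b (94); these are the parental (non-recombinant) types.
So the F1 carried + + on one chromosome and al b on the other — the recessive alleles are on the same chromosome (cis / coupling).

cis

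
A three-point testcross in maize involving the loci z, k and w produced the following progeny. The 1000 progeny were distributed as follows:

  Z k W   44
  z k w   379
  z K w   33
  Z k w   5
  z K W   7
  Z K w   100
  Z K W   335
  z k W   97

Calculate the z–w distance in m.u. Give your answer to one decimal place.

The two most frequent reciprocal classes, z k w and Z K W, are the parental types, so the F1 was z k w / Z K W.
The two rarest classes, Z k w and z K W, are the double crossovers. Comparing them with the parentals, only the z allele has switched, so z is the middle locus and the order is k – z – w.
Crossovers in the z–w interval produce the single-crossover classes z k W and Z K w (97 + 100 = 197) plus the double crossovers (12).
RF(z–w) = (197 + 12) / 1000 = 209/1000 = 0.2090 → 20.9 m.u.

20.9 m.u.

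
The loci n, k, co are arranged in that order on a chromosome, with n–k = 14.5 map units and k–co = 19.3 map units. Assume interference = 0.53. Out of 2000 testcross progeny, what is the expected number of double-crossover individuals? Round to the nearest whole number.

26

Map distances give recombination frequencies of 0.145 and 0.193 for the two intervals.
With interference 0.53 (so coincidence = 0.47), expected double-crossover frequency = 0.145 × 0.193 × 0.47 = 0.01315.
Expected number = 0.01315 × 2000 = 26.31 ≈ 26.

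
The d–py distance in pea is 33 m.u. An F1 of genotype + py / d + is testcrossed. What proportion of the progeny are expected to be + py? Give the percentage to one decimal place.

A map distance of 33 m.u. corresponds to a recombination frequency of 0.330.
The F1 is + py / d +, so + py is a parental gamete class with expected frequency (1 − r)/2 = 0.670/2 = 0.3350.
That is 0.3350 = 33.5% of the progeny.

33.5%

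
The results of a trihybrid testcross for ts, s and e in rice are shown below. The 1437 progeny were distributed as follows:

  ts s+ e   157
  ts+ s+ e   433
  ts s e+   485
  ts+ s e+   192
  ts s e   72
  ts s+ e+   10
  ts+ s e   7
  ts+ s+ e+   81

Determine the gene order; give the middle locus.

s

The two most frequent reciprocal classes, ts+ s+ e and ts s e+, are the parental types, so the F1 was ts+ s+ e / ts s e+.
The two rarest classes, ts+ s e and ts s+ e+, are the double crossovers. Comparing them with the parentals, only the s allele has switched, so s is the middle locus and the order is e – s – ts.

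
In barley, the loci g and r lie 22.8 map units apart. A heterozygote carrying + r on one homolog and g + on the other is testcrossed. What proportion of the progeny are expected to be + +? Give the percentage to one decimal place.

A map distance of 22.8 map units corresponds to a recombination frequency of 0.228.
The F1 is + r / g +, so + + is a recombinant gamete class with expected frequency r/2 = 0.228/2 = 0.1140.
That is 0.1140 = 11.4% of the progeny.

11.4%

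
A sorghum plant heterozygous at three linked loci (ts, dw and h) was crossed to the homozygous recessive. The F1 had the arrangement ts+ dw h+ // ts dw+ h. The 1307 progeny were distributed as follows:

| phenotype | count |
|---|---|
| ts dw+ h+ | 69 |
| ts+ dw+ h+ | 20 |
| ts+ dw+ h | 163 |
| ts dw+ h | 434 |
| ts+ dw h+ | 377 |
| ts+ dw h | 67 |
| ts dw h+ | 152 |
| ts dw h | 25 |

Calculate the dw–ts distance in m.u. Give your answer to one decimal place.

27.5 m.u.

The two rarest classes, ts+ dw+ h+ and ts dw h, are the double crossovers. Comparing them with the parentals, only the dw allele has switched, so dw is the middle locus and the order is ts – dw – h.
Crossovers in the ts–dw interval produce the single-crossover classes ts dw h+ and ts+ dw+ h (152 + 163 = 315) plus the double crossovers (45).
RF(ts–dw) = (315 + 45) / 1307 = 360/1307 = 0.2754 → 27.5 m.u.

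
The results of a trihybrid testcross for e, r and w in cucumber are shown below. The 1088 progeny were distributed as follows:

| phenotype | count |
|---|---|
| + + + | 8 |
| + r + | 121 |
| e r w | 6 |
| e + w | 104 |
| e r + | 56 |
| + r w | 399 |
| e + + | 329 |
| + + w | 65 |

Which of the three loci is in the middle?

e

The two most frequent reciprocal classes, e + + and + r w, are the parental types, so the F1 was e + + / + r w.
The two rarest classes, + + + and e r w, are the double crossovers. Comparing them with the parentals, only the e allele has switched, so e is the middle locus and the order is w – e – r.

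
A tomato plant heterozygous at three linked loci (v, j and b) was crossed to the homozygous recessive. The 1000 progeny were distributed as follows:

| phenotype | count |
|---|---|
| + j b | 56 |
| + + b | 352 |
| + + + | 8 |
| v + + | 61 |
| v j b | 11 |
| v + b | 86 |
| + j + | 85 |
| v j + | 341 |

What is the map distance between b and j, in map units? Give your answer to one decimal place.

13.6 map units

The two most frequent reciprocal classes, v j + and + + b, are the parental types, so the F1 was v j + / + + b.
The two rarest classes, v j b and + + +, are the double crossovers. Comparing them with the parentals, only the b allele has switched, so b is the middle locus and the order is j – b – v.
Crossovers in the j–b interval produce the single-crossover classes v + + and + j b (61 + 56 = 117) plus the double crossovers (19).
RF(j–b) = (117 + 19) / 1000 = 136/1000 = 0.1360 → 13.6 map units.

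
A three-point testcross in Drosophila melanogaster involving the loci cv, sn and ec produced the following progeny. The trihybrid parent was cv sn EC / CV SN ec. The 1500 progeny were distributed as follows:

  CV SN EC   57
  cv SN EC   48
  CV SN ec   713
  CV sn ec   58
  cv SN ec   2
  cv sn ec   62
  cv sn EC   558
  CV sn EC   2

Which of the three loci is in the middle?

cv

The two rarest classes, CV sn EC and cv SN ec, are the double crossovers. Comparing them with the parentals, only the cv allele has switched, so cv is the middle locus and the order is ec – cv – sn.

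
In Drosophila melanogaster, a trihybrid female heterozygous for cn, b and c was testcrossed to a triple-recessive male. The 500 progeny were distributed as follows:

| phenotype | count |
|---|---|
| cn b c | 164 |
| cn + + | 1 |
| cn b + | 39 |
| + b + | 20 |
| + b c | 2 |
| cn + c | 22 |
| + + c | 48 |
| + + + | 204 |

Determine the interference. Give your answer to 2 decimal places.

The two most frequent reciprocal classes, cn b c and + + +, are the parental types, so the F1 was cn b c / + + +.
The two rarest classes, + b c and cn + +, are the double crossovers. Comparing them with the parentals, only the cn allele has switched, so cn is the middle locus and the order is b – cn – c.
b–cn: (42 + 3)/500 = 0.0900; cn–c: (87 + 3)/500 = 0.1800.
Expected DCO frequency = 0.0900 × 0.1800 ≈ 0.01620; observed = 3/500 ≈ 0.00600.
Coefficient of coincidence = 0.00600/0.01620 ≈ 0.37; interference = 1 − 0.37 = 0.63.

0.63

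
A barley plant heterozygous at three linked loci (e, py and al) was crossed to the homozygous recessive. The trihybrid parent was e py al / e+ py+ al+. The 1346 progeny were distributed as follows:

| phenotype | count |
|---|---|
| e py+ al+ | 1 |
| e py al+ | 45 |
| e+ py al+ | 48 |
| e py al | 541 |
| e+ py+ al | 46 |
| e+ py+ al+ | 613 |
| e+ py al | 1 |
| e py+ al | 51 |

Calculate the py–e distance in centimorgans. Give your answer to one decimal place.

The two rarest classes, e+ py al and e py+ al+, are the double crossovers. Comparing them with the parentals, only the e allele has switched, so e is the middle locus and the order is py – e – al.
Crossovers in the py–e interval produce the single-crossover classes e py+ al and e+ py al+ (51 + 48 = 99) plus the double crossovers (2).
RF(py–e) = (99 + 2) / 1346 = 101/1346 = 0.0750 → 7.5 centimorgans.

7.5 centimorgans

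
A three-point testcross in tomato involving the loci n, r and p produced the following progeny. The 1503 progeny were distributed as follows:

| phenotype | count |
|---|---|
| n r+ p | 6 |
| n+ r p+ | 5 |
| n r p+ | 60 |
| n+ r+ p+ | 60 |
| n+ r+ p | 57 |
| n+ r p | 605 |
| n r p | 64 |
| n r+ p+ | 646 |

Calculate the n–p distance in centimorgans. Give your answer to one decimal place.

9.0 centimorgans

The two most frequent reciprocal classes, n+ r p and n r+ p+, are the parental types, so the F1 was n+ r p / n r+ p+.
The two rarest classes, n+ r p+ and n r+ p, are the double crossovers. Comparing them with the parentals, only the p allele has switched, so p is the middle locus and the order is n – p – r.
Crossovers in the n–p interval produce the single-crossover classes n r p and n+ r+ p+ (64 + 60 = 124) plus the double crossovers (11).
RF(n–p) = (124 + 11) / 1503 = 135/1503 = 0.0898 → 9.0 centimorgans.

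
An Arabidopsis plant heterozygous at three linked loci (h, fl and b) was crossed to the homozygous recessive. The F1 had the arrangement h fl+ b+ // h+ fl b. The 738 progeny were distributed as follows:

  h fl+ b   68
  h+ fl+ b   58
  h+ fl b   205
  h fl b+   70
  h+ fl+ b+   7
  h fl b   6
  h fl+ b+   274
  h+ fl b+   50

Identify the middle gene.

h

The two rarest classes, h+ fl+ b+ and h fl b, are the double crossovers. Comparing them with the parentals, only the h allele has switched, so h is the middle locus and the order is fl – h – b.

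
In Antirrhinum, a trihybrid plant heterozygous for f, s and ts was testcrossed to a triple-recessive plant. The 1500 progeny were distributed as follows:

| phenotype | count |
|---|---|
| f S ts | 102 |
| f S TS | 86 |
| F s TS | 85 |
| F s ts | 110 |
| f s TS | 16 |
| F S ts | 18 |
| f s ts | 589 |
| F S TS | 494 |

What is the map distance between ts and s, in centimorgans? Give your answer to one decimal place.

14.7 centimorgans

The two most frequent reciprocal classes, f s ts and F S TS, are the parental types, so the F1 was f s ts / F S TS.
The two rarest classes, f s TS and F S ts, are the double crossovers. Comparing them with the parentals, only the ts allele has switched, so ts is the middle locus and the order is s – ts – f.
Crossovers in the s–ts interval produce the single-crossover classes f S ts and F s TS (102 + 85 = 187) plus the double crossovers (34).
RF(s–ts) = (187 + 34) / 1500 = 221/1500 = 0.1473 → 14.7 centimorgans.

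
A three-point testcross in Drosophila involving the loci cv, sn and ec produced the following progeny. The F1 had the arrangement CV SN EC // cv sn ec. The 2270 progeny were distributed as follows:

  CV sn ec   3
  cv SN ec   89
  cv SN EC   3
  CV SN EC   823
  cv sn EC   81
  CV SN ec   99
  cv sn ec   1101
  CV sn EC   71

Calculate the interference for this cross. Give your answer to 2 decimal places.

The two rarest classes, cv SN EC and CV sn ec, are the double crossovers. Comparing them with the parentals, only the cv allele has switched, so cv is the middle locus and the order is sn – cv – ec.
sn–cv: (160 + 6)/2270 = 0.0731; cv–ec: (180 + 6)/2270 = 0.0819.
Expected DCO frequency = 0.0731 × 0.0819 ≈ 0.00599; observed = 6/2270 ≈ 0.00264.
Coefficient of coincidence = 0.00264/0.00599 ≈ 0.44; interference = 1 − 0.44 = 0.56.

0.56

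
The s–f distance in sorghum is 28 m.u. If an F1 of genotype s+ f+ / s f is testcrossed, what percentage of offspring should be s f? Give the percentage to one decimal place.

A map distance of 28 m.u. corresponds to a recombination frequency of 0.280.
The F1 is s+ f+ / s f, so s f is a parental gamete class with expected frequency (1 − r)/2 = 0.720/2 = 0.3600.
That is 0.3600 = 36.0% of the progeny.

36.0%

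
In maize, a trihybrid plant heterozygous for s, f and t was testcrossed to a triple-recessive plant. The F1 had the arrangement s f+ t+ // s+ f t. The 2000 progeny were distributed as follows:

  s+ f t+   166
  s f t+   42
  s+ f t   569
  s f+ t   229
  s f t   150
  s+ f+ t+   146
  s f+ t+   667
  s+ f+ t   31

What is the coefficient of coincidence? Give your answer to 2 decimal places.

0.85

The two rarest classes, s f t+ and s+ f+ t, are the double crossovers. Comparing them with the parentals, only the f allele has switched, so f is the middle locus and the order is t – f – s.
t–f: (395 + 73)/2000 = 0.2340; f–s: (296 + 73)/2000 = 0.1845.
Expected DCO frequency = 0.2340 × 0.1845 ≈ 0.04317; observed = 73/2000 ≈ 0.03650.
Coefficient of coincidence = 0.03650/0.04317 ≈ 0.85.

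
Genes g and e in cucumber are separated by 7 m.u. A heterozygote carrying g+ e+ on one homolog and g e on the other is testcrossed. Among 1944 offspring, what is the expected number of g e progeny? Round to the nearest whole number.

A map distance of 7 m.u. corresponds to a recombination frequency of 0.070.
The F1 is g+ e+ / g e, so g e is a parental gamete class with expected frequency (1 − r)/2 = 0.930/2 = 0.4650.
Expected number = 0.4650 × 1944 = 903.96 ≈ 904.

904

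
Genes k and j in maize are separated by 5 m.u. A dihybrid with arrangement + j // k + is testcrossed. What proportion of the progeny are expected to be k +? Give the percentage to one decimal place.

A map distance of 5 m.u. corresponds to a recombination frequency of 0.050.
The F1 is + j / k +, so k + is a parental gamete class with expected frequency (1 − r)/2 = 0.950/2 = 0.4750.
That is 0.4750 = 47.5% of the progeny.

47.5%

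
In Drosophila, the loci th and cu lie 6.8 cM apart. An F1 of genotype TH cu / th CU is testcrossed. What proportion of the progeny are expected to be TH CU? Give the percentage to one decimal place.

A map distance of 6.8 cM corresponds to a recombination frequency of 0.068.
The F1 is TH cu / th CU, so TH CU is a recombinant gamete class with expected frequency r/2 = 0.068/2 = 0.0340.
That is 0.0340 = 3.4% of the progeny.

3.4%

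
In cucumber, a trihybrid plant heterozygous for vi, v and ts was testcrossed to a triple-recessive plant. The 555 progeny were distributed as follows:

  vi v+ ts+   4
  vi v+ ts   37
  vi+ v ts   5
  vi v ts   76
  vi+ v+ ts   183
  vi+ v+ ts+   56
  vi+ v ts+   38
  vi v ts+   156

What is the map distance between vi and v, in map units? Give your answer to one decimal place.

15.1 map units

The two most frequent reciprocal classes, vi v ts+ and vi+ v+ ts, are the parental types, so the F1 was vi v ts+ / vi+ v+ ts.
The two rarest classes, vi v+ ts+ and vi+ v ts, are the double crossovers. Comparing them with the parentals, only the v allele has switched, so v is the middle locus and the order is ts – v – vi.
Crossovers in the v–vi interval produce the single-crossover classes vi+ v ts+ and vi v+ ts (38 + 37 = 75) plus the double crossovers (9).
RF(v–vi) = (75 + 9) / 555 = 84/555 = 0.1514 → 15.1 map units.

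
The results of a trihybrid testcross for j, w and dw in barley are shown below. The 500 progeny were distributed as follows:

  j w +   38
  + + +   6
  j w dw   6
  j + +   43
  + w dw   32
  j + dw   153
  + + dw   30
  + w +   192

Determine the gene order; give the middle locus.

The two most frequent reciprocal classes, + w + and j + dw, are the parental types, so the F1 was + w + / j + dw.
The two rarest classes, + + + and j w dw, are the double crossovers. Comparing them with the parentals, only the w allele has switched, so w is the middle locus and the order is dw – w – j.

w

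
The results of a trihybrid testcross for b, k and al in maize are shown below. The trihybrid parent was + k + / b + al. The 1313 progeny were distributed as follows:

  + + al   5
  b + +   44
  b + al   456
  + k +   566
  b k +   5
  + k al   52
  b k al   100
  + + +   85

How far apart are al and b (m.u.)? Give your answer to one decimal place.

8.1 m.u.

The two rarest classes, b k + and + + al, are the double crossovers. Comparing them with the parentals, only the b allele has switched, so b is the middle locus and the order is k – b – al.
Crossovers in the b–al interval produce the single-crossover classes + k al and b + + (52 + 44 = 96) plus the double crossovers (10).
RF(b–al) = (96 + 10) / 1313 = 106/1313 = 0.0807 → 8.1 m.u.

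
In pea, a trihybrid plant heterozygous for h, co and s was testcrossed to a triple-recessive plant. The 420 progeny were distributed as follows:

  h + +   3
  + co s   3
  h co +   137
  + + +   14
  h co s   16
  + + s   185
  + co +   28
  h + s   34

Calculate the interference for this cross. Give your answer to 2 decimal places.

-0.03

The two most frequent reciprocal classes, + + s and h co +, are the parental types, so the F1 was + + s / h co +.
The two rarest classes, + co s and h + +, are the double crossovers. Comparing them with the parentals, only the co allele has switched, so co is the middle locus and the order is s – co – h.
s–co: (30 + 6)/420 = 0.0857; co–h: (62 + 6)/420 = 0.1619.
Expected DCO frequency = 0.0857 × 0.1619 ≈ 0.01387; observed = 6/420 ≈ 0.01429.
Coefficient of coincidence = 0.01429/0.01387 ≈ 1.03; interference = 1 − 1.03 = -0.03.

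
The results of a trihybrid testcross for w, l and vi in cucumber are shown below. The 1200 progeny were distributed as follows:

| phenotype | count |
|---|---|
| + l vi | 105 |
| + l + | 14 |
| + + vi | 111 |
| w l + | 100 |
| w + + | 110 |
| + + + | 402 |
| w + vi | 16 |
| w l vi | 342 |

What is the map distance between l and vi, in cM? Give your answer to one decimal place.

The two most frequent reciprocal classes, w l vi and + + +, are the parental types, so the F1 was w l vi / + + +.
The two rarest classes, w + vi and + l +, are the double crossovers. Comparing them with the parentals, only the l allele has switched, so l is the middle locus and the order is vi – l – w.
Crossovers in the vi–l interval produce the single-crossover classes w l + and + + vi (100 + 111 = 211) plus the double crossovers (30).
RF(vi–l) = (211 + 30) / 1200 = 241/1200 = 0.2008 → 20.1 cM.

20.1 cM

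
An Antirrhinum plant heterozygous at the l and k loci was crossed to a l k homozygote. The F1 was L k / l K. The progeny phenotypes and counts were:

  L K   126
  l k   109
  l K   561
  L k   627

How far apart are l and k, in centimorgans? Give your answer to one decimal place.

The recombinant classes are L K and l k: 126 + 109 = 235.
Recombination frequency = 235/1423 = 0.1651 ≈ 16.5%, i.e. 16.5 centimorgans.

16.5 centimorgans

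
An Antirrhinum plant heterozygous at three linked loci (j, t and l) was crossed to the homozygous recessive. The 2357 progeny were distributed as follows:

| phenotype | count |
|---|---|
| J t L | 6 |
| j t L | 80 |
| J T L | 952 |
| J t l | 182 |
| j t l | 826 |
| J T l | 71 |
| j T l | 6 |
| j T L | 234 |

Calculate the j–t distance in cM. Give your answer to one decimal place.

18.2 cM

The two most frequent reciprocal classes, J T L and j t l, are the parental types, so the F1 was J T L / j t l.
The two rarest classes, J t L and j T l, are the double crossovers. Comparing them with the parentals, only the t allele has switched, so t is the middle locus and the order is j – t – l.
Crossovers in the j–t interval produce the single-crossover classes j T L and J t l (234 + 182 = 416) plus the double crossovers (12).
RF(j–t) = (416 + 12) / 2357 = 428/2357 = 0.1816 → 18.2 cM.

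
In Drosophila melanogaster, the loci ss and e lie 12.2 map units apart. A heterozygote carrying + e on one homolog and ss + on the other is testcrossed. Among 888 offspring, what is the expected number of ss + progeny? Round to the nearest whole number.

390

A map distance of 12.2 map units corresponds to a recombination frequency of 0.122.
The F1 is + e / ss +, so ss + is a parental gamete class with expected frequency (1 − r)/2 = 0.878/2 = 0.4390.
Expected number = 0.4390 × 888 = 389.83 ≈ 390.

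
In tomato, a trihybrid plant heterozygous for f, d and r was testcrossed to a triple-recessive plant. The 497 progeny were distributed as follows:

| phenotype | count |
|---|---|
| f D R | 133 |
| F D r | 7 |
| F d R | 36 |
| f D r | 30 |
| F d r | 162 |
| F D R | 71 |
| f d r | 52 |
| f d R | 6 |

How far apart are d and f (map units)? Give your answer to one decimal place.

27.4 map units

The two most frequent reciprocal classes, F d r and f D R, are the parental types, so the F1 was F d r / f D R.
The two rarest classes, F D r and f d R, are the double crossovers. Comparing them with the parentals, only the d allele has switched, so d is the middle locus and the order is f – d – r.
Crossovers in the f–d interval produce the single-crossover classes f d r and F D R (52 + 71 = 123) plus the double crossovers (13).
RF(f–d) = (123 + 13) / 497 = 136/497 = 0.2736 → 27.4 map units.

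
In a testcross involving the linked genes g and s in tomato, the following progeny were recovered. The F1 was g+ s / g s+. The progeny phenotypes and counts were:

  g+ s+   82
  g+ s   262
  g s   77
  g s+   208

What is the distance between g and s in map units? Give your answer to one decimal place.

25.3 map units

The recombinant classes are g+ s+ and g s: 82 + 77 = 159.
Recombination frequency = 159/629 = 0.2528 ≈ 25.3%, i.e. 25.3 map units.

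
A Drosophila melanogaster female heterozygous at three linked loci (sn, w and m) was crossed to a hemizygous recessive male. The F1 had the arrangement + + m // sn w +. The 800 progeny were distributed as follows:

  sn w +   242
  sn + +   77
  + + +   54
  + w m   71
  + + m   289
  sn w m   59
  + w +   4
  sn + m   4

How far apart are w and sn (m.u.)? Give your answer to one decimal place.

The two rarest classes, sn + m and + w +, are the double crossovers. Comparing them with the parentals, only the sn allele has switched, so sn is the middle locus and the order is m – sn – w.
Crossovers in the sn–w interval produce the single-crossover classes + w m and sn + + (71 + 77 = 148) plus the double crossovers (8).
RF(sn–w) = (148 + 8) / 800 = 156/800 = 0.1950 → 19.5 m.u.

19.5 m.u.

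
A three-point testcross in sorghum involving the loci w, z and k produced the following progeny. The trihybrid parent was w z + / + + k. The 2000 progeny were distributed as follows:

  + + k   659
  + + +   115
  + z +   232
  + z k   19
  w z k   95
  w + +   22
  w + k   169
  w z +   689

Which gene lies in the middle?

The two rarest classes, w + + and + z k, are the double crossovers. Comparing them with the parentals, only the z allele has switched, so z is the middle locus and the order is w – z – k.

z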